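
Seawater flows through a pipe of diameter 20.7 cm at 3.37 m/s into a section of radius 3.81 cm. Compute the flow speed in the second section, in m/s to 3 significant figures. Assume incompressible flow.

The volume flow rate is constant, so v₂ = (A₁/A₂)v₁ = (337/45.6)·3.37 = 24.9 m/s.

24.9 m/s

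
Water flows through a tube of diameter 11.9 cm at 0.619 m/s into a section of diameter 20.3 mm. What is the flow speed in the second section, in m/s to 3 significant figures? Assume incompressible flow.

The volume flow rate is constant, so v₂ = (A₁/A₂)v₁ = (111/3.24)·0.619 = 21.3 m/s.

v₂ ≈ 21.3 m/s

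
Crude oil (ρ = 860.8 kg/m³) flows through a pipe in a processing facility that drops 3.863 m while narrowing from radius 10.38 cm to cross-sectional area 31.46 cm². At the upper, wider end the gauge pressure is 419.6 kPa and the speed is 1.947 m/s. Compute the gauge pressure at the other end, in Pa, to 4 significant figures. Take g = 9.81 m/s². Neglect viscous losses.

P₂ ≈ 265000 Pa

By continuity, v₂ = v₁·A₁/A₂ = 1.947·(338.5/31.46) = 20.95 m/s.
Applying Bernoulli between the two ends and solving for P₂: P₂ = P₁ + ½ρ(v₁² − v₂²) − ρgΔh.
P₂ = 419600 + ½·860.8·(1.947² − 20.95²) − 860.8·9.81·(−3.863) = 419600 + (-187200) − (-32620) = 265000 Pa.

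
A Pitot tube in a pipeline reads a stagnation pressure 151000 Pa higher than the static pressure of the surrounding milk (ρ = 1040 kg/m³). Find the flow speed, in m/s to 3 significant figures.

Bernoulli between the free stream and the stagnation point: ½ρv² = P_stag − P_static.
v = √(2ΔP/ρ) = √(2·151000/1040) = 17.0 m/s.

v ≈ 17.0 m/s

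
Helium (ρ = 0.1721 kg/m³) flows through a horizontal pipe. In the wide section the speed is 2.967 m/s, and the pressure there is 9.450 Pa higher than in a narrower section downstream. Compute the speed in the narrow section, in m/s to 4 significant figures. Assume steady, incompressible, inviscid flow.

Along the level pipe P + ½ρv² is conserved, hence v₂² = v₁² + 2(P₁ − P₂)/ρ.
v₂ = √(2.967² + 2·9.450/0.1721) = √(8.803 + 109.8) = 10.89 m/s.

v₂ ≈ 10.89 m/s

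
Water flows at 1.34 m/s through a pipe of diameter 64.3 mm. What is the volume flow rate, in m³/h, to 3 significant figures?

Q = 15.7 m³/h

Q = A·v = 0.00325 m² × 1.34 m/s = 0.00435 m³/s.
Converting: 0.00435 m³/s × 3600 = 15.7 m³/h.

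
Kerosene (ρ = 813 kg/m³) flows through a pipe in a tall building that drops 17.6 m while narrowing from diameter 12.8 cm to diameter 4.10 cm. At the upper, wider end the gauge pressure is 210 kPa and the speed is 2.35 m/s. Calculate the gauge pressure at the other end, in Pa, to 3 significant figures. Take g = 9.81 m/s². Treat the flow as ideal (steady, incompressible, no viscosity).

Mass conservation (A₁v₁ = A₂v₂) gives v₂ = 2.35 × 129/13.2 = 22.9 m/s.
Bernoulli: P₁ + ½ρv₁² + ρg h₁ = P₂ + ½ρv₂² + ρg h₂, so P₂ = P₁ + ½ρ(v₁² − v₂²) − ρg(h₂ − h₁).
P₂ = 210000 + ½·813·(2.35² − 22.9²) − 813·9.81·(−17.6) = 210000 + (-211000) − (-140000) = 139000 Pa.

P₂ ≈ 139000 Pa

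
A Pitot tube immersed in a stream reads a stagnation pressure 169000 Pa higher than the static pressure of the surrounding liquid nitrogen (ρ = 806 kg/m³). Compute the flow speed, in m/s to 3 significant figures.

Bernoulli between the free stream and the stagnation point: ½ρv² = P_stag − P_static.
v = √(2ΔP/ρ) = √(2·169000/806) = 20.5 m/s.

v ≈ 20.5 m/s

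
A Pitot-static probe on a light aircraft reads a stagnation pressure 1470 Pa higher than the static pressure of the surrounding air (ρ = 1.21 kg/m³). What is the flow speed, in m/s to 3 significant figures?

v ≈ 49.3 m/s

The dynamic pressure equals the rise in static pressure at the stagnation point: ΔP = ½ρv².
v = √(2ΔP/ρ) = √(2·1470/1.21) = 49.3 m/s.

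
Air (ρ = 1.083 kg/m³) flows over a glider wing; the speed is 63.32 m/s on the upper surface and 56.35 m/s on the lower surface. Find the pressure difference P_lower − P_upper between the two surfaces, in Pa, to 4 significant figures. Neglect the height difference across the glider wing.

With negligible Δh, P + ½ρv² is constant, so P_low − P_up = ½ρ(v_up² − v_low²).
ΔP = ½·1.083·(63.32² − 56.35²) = 451.7 Pa.

451.7 Pa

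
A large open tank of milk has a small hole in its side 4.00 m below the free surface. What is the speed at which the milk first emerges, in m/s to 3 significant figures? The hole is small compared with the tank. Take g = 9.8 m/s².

Bernoulli from surface to hole (P equal, v_surface ≈ 0): v = √(2gh) = √(2×9.8×4.00) = 8.85 m/s.

v ≈ 8.85 m/s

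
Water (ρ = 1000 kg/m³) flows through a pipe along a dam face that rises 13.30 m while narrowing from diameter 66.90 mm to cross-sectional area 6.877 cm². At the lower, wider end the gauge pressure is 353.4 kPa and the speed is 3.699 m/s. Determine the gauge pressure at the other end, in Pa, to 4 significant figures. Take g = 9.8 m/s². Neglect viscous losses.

P₂ ≈ 51160 Pa

Continuity gives A₁v₁ = A₂v₂, so v₂ = (35.15 cm²)/(6.877 cm²) × 3.699 m/s = 18.91 m/s.
Bernoulli: P₁ + ½ρv₁² + ρg h₁ = P₂ + ½ρv₂² + ρg h₂, so P₂ = P₁ + ½ρ(v₁² − v₂²) − ρg(h₂ − h₁).
P₂ = 353400 + ½·1000·(3.699² − 18.91²) − 1000·9.8·(+13.30) = 353400 + (-171900) − (130300) = 51160 Pa.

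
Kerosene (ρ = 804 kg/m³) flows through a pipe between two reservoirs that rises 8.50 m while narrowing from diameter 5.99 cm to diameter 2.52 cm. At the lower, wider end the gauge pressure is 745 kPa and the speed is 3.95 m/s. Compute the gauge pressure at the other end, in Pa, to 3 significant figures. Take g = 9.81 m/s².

Mass conservation (A₁v₁ = A₂v₂) gives v₂ = 3.95 × 28.2/4.99 = 22.3 m/s.
Applying Bernoulli between the two ends and solving for P₂: P₂ = P₁ + ½ρ(v₁² − v₂²) − ρgΔh.
P₂ = 745000 + ½·804·(3.95² − 22.3²) − 804·9.81·(+8.50) = 745000 + (-194000) − (67000) = 484000 Pa.

P₂ ≈ 484000 Pa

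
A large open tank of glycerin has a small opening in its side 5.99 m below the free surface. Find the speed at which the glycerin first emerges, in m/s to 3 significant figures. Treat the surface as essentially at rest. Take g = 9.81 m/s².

10.8 m/s

Torricelli's result v = √(2gh) gives v = √(2·9.81·5.99) = 10.8 m/s.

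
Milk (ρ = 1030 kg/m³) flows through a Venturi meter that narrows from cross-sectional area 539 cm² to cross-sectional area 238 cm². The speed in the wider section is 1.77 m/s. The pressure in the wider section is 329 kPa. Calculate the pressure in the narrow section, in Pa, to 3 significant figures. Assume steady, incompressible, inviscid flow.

P₂ ≈ 322000 Pa

The volume flow rate is constant, so v₂ = (A₁/A₂)v₁ = (539/238)·1.77 = 4.01 m/s.
Along the horizontal streamline, P + ½ρv² is constant.
P₂ = P₁ − ½ρ(v₂² − v₁²) = 329000 − ½·1030·(4.01² − 1.77²) = 329000 − 6660 = 322000 Pa.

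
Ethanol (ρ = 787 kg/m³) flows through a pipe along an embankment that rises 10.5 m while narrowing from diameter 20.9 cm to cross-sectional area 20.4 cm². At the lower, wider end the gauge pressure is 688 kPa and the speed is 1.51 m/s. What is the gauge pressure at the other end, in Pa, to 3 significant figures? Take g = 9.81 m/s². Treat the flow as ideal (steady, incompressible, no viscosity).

By continuity, v₂ = v₁·A₁/A₂ = 1.51·(343/20.4) = 25.4 m/s.
Bernoulli: P₁ + ½ρv₁² + ρg h₁ = P₂ + ½ρv₂² + ρg h₂, so P₂ = P₁ + ½ρ(v₁² − v₂²) − ρg(h₂ − h₁).
P₂ = 688000 + ½·787·(1.51² − 25.4²) − 787·9.81·(+10.5) = 688000 + (-253000) − (81100) = 354000 Pa.

P₂ ≈ 354000 Pa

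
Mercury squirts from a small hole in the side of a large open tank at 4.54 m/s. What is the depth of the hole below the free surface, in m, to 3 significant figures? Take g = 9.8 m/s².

h = 1.05 m

Torricelli: v = √(2gh), so h = v²/(2g).
h = 4.54²/(2·9.8) = 20.6/19.60 = 1.05 m.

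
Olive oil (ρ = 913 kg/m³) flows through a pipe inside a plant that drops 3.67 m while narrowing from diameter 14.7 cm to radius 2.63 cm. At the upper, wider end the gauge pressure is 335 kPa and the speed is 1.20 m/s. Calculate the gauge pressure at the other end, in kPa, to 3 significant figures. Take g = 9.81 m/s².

Mass conservation (A₁v₁ = A₂v₂) gives v₂ = 1.20 × 170/21.7 = 9.37 m/s.
Bernoulli: P₁ + ½ρv₁² + ρg h₁ = P₂ + ½ρv₂² + ρg h₂, so P₂ = P₁ + ½ρ(v₁² − v₂²) − ρg(h₂ − h₁).
P₂ = 335000 + ½·913·(1.20² − 9.37²) − 913·9.81·(−3.67) = 335000 + (-39400) − (-32900) = 328000 Pa.

P₂ ≈ 328 kPa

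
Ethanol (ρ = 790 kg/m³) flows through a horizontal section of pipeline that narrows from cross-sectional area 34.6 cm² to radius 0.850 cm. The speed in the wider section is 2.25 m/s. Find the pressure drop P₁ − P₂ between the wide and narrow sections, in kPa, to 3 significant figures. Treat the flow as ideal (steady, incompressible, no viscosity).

Continuity gives A₁v₁ = A₂v₂, so v₂ = (34.6 cm²)/(2.27 cm²) × 2.25 m/s = 34.3 m/s.
The pipe is horizontal, so Bernoulli reduces to P₁ + ½ρv₁² = P₂ + ½ρv₂².
P₁ − P₂ = ½·790·(34.3² − 2.25²) = ½·790·1170 = 463000 Pa.

ΔP ≈ 463 kPa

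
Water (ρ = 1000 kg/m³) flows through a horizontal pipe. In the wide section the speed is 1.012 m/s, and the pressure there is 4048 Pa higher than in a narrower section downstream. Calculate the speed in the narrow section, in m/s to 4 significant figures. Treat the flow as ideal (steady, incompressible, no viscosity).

v₂ = 3.020 m/s

With h₁ = h₂, rearranging Bernoulli gives v₂ = √(v₁² + 2ΔP/ρ).
v₂ = √(1.012² + 2·4048/1000) = √(1.024 + 8.096) = 3.020 m/s.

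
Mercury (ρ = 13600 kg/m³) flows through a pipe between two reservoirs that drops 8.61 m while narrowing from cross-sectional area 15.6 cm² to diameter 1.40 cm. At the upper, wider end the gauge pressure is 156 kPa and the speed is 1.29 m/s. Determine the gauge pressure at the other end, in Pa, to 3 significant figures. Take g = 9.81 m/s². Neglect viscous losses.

The volume flow rate is constant, so v₂ = (A₁/A₂)v₁ = (15.6/1.54)·1.29 = 13.1 m/s.
Bernoulli: P₁ + ½ρv₁² + ρg h₁ = P₂ + ½ρv₂² + ρg h₂, so P₂ = P₁ + ½ρ(v₁² − v₂²) − ρg(h₂ − h₁).
P₂ = 156000 + ½·13600·(1.29² − 13.1²) − 13600·9.81·(−8.61) = 156000 + (-1150000) − (-1150000) = 154000 Pa.

P₂ ≈ 154000 Pa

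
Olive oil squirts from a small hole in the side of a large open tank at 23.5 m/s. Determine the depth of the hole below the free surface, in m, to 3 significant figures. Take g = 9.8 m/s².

For a small hole in a large open tank, ½v² = gh, giving h = v²/(2g).
h = 23.5²/(2·9.8) = 552/19.60 = 28.2 m.

28.2 m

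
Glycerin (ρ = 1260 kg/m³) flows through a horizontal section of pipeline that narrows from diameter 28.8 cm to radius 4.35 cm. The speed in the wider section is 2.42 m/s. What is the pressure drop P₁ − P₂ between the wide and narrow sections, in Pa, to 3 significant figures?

By continuity, v₂ = v₁·A₁/A₂ = 2.42·(651/59.4) = 26.5 m/s.
The pipe is horizontal, so Bernoulli reduces to P₁ + ½ρv₁² = P₂ + ½ρv₂².
P₁ − P₂ = ½·1260·(26.5² − 2.42²) = ½·1260·697 = 439000 Pa.

ΔP = 439000 Pa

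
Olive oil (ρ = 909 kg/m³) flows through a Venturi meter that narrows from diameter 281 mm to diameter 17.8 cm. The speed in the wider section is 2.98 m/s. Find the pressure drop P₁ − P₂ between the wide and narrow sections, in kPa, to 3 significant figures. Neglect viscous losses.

ΔP ≈ 21.0 kPa

By continuity, v₂ = v₁·A₁/A₂ = 2.98·(620/249) = 7.43 m/s.
Along the horizontal streamline, P + ½ρv² is constant.
P₁ − P₂ = ½·909·(7.43² − 2.98²) = ½·909·46.3 = 21000 Pa.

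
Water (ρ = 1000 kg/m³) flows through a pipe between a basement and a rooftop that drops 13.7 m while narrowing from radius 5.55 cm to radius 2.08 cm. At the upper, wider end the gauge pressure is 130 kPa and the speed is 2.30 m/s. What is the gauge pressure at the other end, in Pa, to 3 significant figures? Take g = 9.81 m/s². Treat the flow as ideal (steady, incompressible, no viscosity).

P₂ ≈ 133000 Pa

The volume flow rate is constant, so v₂ = (A₁/A₂)v₁ = (96.8/13.6)·2.30 = 16.4 m/s.
Bernoulli: P₁ + ½ρv₁² + ρg h₁ = P₂ + ½ρv₂² + ρg h₂, so P₂ = P₁ + ½ρ(v₁² − v₂²) − ρg(h₂ − h₁).
P₂ = 130000 + ½·1000·(2.30² − 16.4²) − 1000·9.81·(−13.7) = 130000 + (-131000) − (-134000) = 133000 Pa.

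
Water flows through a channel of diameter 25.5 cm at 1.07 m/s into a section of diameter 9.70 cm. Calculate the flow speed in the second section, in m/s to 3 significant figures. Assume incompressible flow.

v₂ = 7.39 m/s

By continuity, v₂ = v₁·A₁/A₂ = 1.07·(511/73.9) = 7.39 m/s.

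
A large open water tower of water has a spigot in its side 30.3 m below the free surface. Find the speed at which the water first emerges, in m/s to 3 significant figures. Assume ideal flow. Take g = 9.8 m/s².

24.4 m/s

Bernoulli from surface to hole (P equal, v_surface ≈ 0): v = √(2gh) = √(2×9.8×30.3) = 24.4 m/s.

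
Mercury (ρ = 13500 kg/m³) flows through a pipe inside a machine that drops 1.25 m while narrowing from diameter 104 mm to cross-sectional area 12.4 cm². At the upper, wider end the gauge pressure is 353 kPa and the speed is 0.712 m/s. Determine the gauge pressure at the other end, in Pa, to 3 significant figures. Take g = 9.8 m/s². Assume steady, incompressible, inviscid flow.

Mass conservation (A₁v₁ = A₂v₂) gives v₂ = 0.712 × 84.9/12.4 = 4.88 m/s.
Bernoulli: P₁ + ½ρv₁² + ρg h₁ = P₂ + ½ρv₂² + ρg h₂, so P₂ = P₁ + ½ρ(v₁² − v₂²) − ρg(h₂ − h₁).
P₂ = 353000 + ½·13500·(0.712² − 4.88²) − 13500·9.8·(−1.25) = 353000 + (-157000) − (-165000) = 361000 Pa.

P₂ ≈ 361000 Pa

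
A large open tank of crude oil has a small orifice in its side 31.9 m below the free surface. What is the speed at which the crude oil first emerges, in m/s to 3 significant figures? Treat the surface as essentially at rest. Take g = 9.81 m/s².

v = 25.0 m/s

Bernoulli from surface to hole (P equal, v_surface ≈ 0): v = √(2gh) = √(2×9.81×31.9) = 25.0 m/s.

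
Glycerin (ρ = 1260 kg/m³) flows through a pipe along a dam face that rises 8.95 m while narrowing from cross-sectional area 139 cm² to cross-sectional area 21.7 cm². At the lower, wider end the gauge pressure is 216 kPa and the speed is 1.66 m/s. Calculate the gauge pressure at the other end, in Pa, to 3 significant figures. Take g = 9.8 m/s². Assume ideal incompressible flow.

By continuity, v₂ = v₁·A₁/A₂ = 1.66·(139/21.7) = 10.6 m/s.
Bernoulli: P₁ + ½ρv₁² + ρg h₁ = P₂ + ½ρv₂² + ρg h₂, so P₂ = P₁ + ½ρ(v₁² − v₂²) − ρg(h₂ − h₁).
P₂ = 216000 + ½·1260·(1.66² − 10.6²) − 1260·9.8·(+8.95) = 216000 + (-69500) − (111000) = 36000 Pa.

P₂ = 36000 Pa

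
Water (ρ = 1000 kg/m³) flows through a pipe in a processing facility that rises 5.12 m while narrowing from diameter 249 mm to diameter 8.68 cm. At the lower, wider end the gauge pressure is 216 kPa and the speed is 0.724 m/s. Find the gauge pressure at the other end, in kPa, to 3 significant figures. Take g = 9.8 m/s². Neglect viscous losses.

Mass conservation (A₁v₁ = A₂v₂) gives v₂ = 0.724 × 487/59.2 = 5.96 m/s.
Applying Bernoulli between the two ends and solving for P₂: P₂ = P₁ + ½ρ(v₁² − v₂²) − ρgΔh.
P₂ = 216000 + ½·1000·(0.724² − 5.96²) − 1000·9.8·(+5.12) = 216000 + (-17500) − (50200) = 148000 Pa.

P₂ ≈ 148 kPa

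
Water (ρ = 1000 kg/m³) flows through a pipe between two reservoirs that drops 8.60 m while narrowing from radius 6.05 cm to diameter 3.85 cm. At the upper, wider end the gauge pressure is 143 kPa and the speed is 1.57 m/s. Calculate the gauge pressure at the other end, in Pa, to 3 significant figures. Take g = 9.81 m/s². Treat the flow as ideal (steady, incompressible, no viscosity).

P₂ = 108000 Pa

Continuity gives A₁v₁ = A₂v₂, so v₂ = (115 cm²)/(11.6 cm²) × 1.57 m/s = 15.5 m/s.
Applying Bernoulli between the two ends and solving for P₂: P₂ = P₁ + ½ρ(v₁² − v₂²) − ρgΔh.
P₂ = 143000 + ½·1000·(1.57² − 15.5²) − 1000·9.81·(−8.60) = 143000 + (-119000) − (-84400) = 108000 Pa.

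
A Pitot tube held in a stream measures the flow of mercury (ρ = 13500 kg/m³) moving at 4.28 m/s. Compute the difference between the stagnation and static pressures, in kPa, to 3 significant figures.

ΔP ≈ 124 kPa

At the stagnation point the flow is brought to rest, so Bernoulli gives P_stag − P_static = ½ρv².
ΔP = ½·13500·4.28² = 124000 Pa.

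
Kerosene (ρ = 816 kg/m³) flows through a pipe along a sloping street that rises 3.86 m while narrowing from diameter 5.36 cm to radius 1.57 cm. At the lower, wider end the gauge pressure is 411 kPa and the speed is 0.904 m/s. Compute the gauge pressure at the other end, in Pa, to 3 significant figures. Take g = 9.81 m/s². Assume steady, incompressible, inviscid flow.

The volume flow rate is constant, so v₂ = (A₁/A₂)v₁ = (22.6/7.74)·0.904 = 2.63 m/s.
Bernoulli: P₁ + ½ρv₁² + ρg h₁ = P₂ + ½ρv₂² + ρg h₂, so P₂ = P₁ + ½ρ(v₁² − v₂²) − ρg(h₂ − h₁).
P₂ = 411000 + ½·816·(0.904² − 2.63²) − 816·9.81·(+3.86) = 411000 + (-2500) − (30900) = 378000 Pa.

P₂ ≈ 378000 Pa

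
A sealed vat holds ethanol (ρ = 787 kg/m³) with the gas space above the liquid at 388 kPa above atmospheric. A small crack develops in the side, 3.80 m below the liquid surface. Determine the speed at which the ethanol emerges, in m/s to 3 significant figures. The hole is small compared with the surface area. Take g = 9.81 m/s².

Take point 1 at the surface (v₁ ≈ 0) and point 2 at the hole (at atmospheric pressure). Bernoulli: P₁ + ρg h = P_atm + ½ρv₂².
With P₁ − P_atm = 388000 Pa, v₂ = √(2gh + 2ΔP/ρ) = √(2·9.81·3.80 + 2·388000/787) = 32.6 m/s.

v = 32.6 m/s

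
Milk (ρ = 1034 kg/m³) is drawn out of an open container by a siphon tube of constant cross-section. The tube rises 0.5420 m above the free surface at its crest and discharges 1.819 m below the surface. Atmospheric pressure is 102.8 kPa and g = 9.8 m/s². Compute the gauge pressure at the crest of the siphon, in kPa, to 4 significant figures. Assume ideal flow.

From the surface to the outlet (both open to atmosphere, surface at rest): v = √(2g·h_out) = √(2·9.8·1.819) = 5.971 m/s.
The bore is uniform, so the speed at the crest is the same v. Bernoulli surface→crest: P_atm = P_top + ½ρv² + ρg·h_top.
P_top = 102800 − ½·1034·5.971² − 1034·9.8·0.5420 = 78880 Pa. So P_gauge = P_top − P_atm = -23920 Pa.

P_gauge ≈ -23.92 kPa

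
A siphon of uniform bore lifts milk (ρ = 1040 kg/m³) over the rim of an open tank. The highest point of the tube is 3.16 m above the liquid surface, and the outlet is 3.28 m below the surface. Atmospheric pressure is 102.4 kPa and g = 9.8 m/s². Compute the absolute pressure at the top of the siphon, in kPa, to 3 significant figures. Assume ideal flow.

P_top ≈ 36.8 kPa

From the surface to the outlet (both open to atmosphere, surface at rest): v = √(2g·h_out) = √(2·9.8·3.28) = 8.02 m/s.
The bore is uniform, so the speed at the crest is the same v. Bernoulli surface→crest: P_atm = P_top + ½ρv² + ρg·h_top.
P_top = 102400 − ½·1040·8.02² − 1040·9.8·3.16 = 36800 Pa.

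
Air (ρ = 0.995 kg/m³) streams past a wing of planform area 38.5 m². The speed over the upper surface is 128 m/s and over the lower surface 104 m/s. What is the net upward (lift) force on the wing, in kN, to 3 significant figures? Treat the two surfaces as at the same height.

With equal heights on the two surfaces, Bernoulli gives P_lower − P_upper = ½ρ(v_upper² − v_lower²).
ΔP = ½·0.995·(128² − 104²) = 2770 Pa.
Lift = ΔP · A = 2770 × 38.5 = 107000 N.

F ≈ 107 kN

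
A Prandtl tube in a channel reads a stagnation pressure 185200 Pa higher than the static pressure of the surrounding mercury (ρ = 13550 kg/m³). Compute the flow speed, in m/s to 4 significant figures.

v ≈ 5.228 m/s

At the stagnation point the flow is brought to rest, so Bernoulli gives P_stag − P_static = ½ρv².
v = √(2ΔP/ρ) = √(2·185200/13550) = 5.228 m/s.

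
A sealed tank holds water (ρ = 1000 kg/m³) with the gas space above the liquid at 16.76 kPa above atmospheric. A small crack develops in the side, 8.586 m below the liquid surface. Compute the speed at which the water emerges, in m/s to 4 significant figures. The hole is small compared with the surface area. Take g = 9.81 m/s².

Take point 1 at the surface (v₁ ≈ 0) and point 2 at the hole (at atmospheric pressure). Bernoulli: P₁ + ρg h = P_atm + ½ρv₂².
With P₁ − P_atm = 16760 Pa, v₂ = √(2gh + 2ΔP/ρ) = √(2·9.81·8.586 + 2·16760/1000) = 14.21 m/s.

14.21 m/s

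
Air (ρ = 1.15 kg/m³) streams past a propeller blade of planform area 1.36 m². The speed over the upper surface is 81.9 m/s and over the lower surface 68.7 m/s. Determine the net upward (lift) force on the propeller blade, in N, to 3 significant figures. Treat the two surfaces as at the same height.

The faster flow above has the lower pressure; Bernoulli (same height) gives ΔP = ½ρ(v_up² − v_low²).
ΔP = ½·1.15·(81.9² − 68.7²) = 1140 Pa.
Lift = ΔP · A = 1140 × 1.36 = 1550 N.

F = 1550 N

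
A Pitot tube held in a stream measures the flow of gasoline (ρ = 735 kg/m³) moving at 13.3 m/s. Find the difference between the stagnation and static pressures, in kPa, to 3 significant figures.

ΔP ≈ 65.0 kPa

Bernoulli between the free stream and the stagnation point: ½ρv² = P_stag − P_static.
ΔP = ½·735·13.3² = 65000 Pa.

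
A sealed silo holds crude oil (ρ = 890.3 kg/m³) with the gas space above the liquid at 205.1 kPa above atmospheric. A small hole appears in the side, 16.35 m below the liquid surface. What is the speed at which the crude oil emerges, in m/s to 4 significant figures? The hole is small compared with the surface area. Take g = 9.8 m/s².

27.95 m/s

Take point 1 at the surface (v₁ ≈ 0) and point 2 at the hole (at atmospheric pressure). Bernoulli: P₁ + ρg h = P_atm + ½ρv₂².
With P₁ − P_atm = 205100 Pa, v₂ = √(2gh + 2ΔP/ρ) = √(2·9.8·16.35 + 2·205100/890.3) = 27.95 m/s.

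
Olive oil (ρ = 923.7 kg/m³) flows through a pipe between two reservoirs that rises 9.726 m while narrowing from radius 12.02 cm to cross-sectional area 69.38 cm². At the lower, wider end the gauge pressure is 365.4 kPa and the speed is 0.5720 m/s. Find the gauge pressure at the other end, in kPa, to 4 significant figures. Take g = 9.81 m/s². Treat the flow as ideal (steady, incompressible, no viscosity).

The volume flow rate is constant, so v₂ = (A₁/A₂)v₁ = (453.9/69.38)·0.5720 = 3.742 m/s.
Bernoulli: P₁ + ½ρv₁² + ρg h₁ = P₂ + ½ρv₂² + ρg h₂, so P₂ = P₁ + ½ρ(v₁² − v₂²) − ρg(h₂ − h₁).
P₂ = 365400 + ½·923.7·(0.5720² − 3.742²) − 923.7·9.81·(+9.726) = 365400 + (-6316) − (88130) = 271000 Pa.

P₂ ≈ 271.0 kPa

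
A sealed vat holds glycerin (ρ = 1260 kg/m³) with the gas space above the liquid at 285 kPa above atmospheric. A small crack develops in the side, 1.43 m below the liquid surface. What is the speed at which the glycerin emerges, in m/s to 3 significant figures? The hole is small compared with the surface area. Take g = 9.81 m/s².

Take point 1 at the surface (v₁ ≈ 0) and point 2 at the hole (at atmospheric pressure). Bernoulli: P₁ + ρg h = P_atm + ½ρv₂².
With P₁ − P_atm = 285000 Pa, v₂ = √(2gh + 2ΔP/ρ) = √(2·9.81·1.43 + 2·285000/1260) = 21.9 m/s.

v ≈ 21.9 m/s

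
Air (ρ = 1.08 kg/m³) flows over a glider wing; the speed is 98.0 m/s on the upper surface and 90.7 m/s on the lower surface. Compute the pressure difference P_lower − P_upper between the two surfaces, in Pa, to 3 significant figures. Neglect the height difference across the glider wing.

The pressure is lower where the speed is higher: ΔP = ½ρ(v_up² − v_low²).
ΔP = ½·1.08·(98.0² − 90.7²) = 744 Pa.

ΔP ≈ 744 Pa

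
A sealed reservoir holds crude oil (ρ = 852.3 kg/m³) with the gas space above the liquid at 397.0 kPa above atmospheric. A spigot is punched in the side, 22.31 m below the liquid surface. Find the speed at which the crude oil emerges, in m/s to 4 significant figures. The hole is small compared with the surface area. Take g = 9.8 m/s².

v ≈ 37.00 m/s

Take point 1 at the surface (v₁ ≈ 0) and point 2 at the hole (at atmospheric pressure). Bernoulli: P₁ + ρg h = P_atm + ½ρv₂².
With P₁ − P_atm = 397000 Pa, v₂ = √(2gh + 2ΔP/ρ) = √(2·9.8·22.31 + 2·397000/852.3) = 37.00 m/s.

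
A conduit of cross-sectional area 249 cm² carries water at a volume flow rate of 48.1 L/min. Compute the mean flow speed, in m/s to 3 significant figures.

v ≈ 0.0322 m/s

Q = 48.1 L/min = 0.000802 m³/s.
v = Q/A = 0.000802 / 0.0249 = 0.0322 m/s.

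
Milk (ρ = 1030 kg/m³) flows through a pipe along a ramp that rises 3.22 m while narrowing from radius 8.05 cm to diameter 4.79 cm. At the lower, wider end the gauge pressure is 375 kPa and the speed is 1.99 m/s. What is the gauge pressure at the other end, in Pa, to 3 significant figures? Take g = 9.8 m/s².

P₂ ≈ 84200 Pa

The volume flow rate is constant, so v₂ = (A₁/A₂)v₁ = (204/18.0)·1.99 = 22.5 m/s.
Applying Bernoulli between the two ends and solving for P₂: P₂ = P₁ + ½ρ(v₁² − v₂²) − ρgΔh.
P₂ = 375000 + ½·1030·(1.99² − 22.5²) − 1030·9.8·(+3.22) = 375000 + (-258000) − (32500) = 84200 Pa.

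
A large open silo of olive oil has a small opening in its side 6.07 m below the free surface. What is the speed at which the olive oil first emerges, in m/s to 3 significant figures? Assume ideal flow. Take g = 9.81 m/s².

v = 10.9 m/s

With the surface at rest and both surface and jet at atmospheric pressure, Bernoulli gives ρg h = ½ρv², so v = √(2gh) = √(2·9.81·6.07) = 10.9 m/s.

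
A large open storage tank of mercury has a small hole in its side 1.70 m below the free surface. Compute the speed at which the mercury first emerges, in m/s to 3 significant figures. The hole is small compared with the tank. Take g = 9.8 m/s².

Bernoulli from surface to hole (P equal, v_surface ≈ 0): v = √(2gh) = √(2×9.8×1.70) = 5.77 m/s.

v = 5.77 m/s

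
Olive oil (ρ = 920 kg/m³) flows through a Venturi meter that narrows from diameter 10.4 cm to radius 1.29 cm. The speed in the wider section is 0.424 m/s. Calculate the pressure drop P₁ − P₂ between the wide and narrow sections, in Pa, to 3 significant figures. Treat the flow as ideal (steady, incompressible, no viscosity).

ΔP ≈ 21800 Pa

The volume flow rate is constant, so v₂ = (A₁/A₂)v₁ = (84.9/5.23)·0.424 = 6.89 m/s.
With no height change, Bernoulli's equation is P₁ + ½ρv₁² = P₂ + ½ρv₂².
P₁ − P₂ = ½·920·(6.89² − 0.424²) = ½·920·47.3 = 21800 Pa.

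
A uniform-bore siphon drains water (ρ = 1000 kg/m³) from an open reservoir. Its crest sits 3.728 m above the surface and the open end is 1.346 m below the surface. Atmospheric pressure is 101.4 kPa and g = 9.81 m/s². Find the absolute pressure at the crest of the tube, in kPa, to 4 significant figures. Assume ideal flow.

Bernoulli surface→outlet gives ½v² = g·h_out, so v = √(2·9.81·1.346) = 5.139 m/s.
Continuity keeps v the same throughout the tube; from surface to crest, P_atm + 0 = P_top + ½ρv² + ρg·h_top.
P_top = 101400 − ½·1000·5.139² − 1000·9.81·3.728 = 51620 Pa.

P_top ≈ 51.62 kPa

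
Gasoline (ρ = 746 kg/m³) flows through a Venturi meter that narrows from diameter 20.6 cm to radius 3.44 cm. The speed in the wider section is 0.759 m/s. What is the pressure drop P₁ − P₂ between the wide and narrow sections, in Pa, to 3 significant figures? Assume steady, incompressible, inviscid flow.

17100 Pa

The volume flow rate is constant, so v₂ = (A₁/A₂)v₁ = (333/37.2)·0.759 = 6.80 m/s.
The pipe is horizontal, so Bernoulli reduces to P₁ + ½ρv₁² = P₂ + ½ρv₂².
P₁ − P₂ = ½·746·(6.80² − 0.759²) = ½·746·45.7 = 17100 Pa.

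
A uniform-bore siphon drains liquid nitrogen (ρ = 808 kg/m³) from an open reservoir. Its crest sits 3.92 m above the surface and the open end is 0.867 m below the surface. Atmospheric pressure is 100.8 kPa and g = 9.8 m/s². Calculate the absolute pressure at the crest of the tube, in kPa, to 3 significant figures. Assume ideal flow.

From the surface to the outlet (both open to atmosphere, surface at rest): v = √(2g·h_out) = √(2·9.8·0.867) = 4.12 m/s.
Continuity keeps v the same throughout the tube; from surface to crest, P_atm + 0 = P_top + ½ρv² + ρg·h_top.
P_top = 100800 − ½·808·4.12² − 808·9.8·3.92 = 62900 Pa.

P_top = 62.9 kPa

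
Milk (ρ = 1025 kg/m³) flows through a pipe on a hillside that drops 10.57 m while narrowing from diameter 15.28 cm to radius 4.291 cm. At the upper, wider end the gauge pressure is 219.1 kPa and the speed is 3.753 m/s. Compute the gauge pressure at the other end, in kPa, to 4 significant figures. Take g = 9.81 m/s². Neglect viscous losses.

The volume flow rate is constant, so v₂ = (A₁/A₂)v₁ = (183.4/57.85)·3.753 = 11.90 m/s.
Energy conservation along the streamline gives P₂ = P₁ − ½ρ(v₂² − v₁²) − ρg(h₂ − h₁).
P₂ = 219100 + ½·1025·(3.753² − 11.90²) − 1025·9.81·(−10.57) = 219100 + (-65320) − (-106300) = 260100 Pa.

P₂ ≈ 260.1 kPa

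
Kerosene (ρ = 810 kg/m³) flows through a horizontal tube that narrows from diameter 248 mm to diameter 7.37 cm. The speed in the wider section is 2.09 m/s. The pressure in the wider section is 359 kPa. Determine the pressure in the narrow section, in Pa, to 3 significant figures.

Mass conservation (A₁v₁ = A₂v₂) gives v₂ = 2.09 × 483/42.7 = 23.7 m/s.
Along the horizontal streamline, P + ½ρv² is constant.
P₂ = P₁ − ½ρ(v₂² − v₁²) = 359000 − ½·810·(23.7² − 2.09²) = 359000 − 225000 = 134000 Pa.

P₂ ≈ 134000 Pa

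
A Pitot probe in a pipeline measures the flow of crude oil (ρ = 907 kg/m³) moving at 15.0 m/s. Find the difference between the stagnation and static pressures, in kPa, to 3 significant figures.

Bernoulli between the free stream and the stagnation point: ½ρv² = P_stag − P_static.
ΔP = ½·907·15.0² = 102000 Pa.

102 kPa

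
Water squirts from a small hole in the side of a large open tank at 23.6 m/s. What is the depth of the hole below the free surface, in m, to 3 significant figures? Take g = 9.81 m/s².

h = 28.4 m

Inverting v = √(2gh) gives h = v² / 2g.
h = 23.6²/(2·9.81) = 557/19.62 = 28.4 m.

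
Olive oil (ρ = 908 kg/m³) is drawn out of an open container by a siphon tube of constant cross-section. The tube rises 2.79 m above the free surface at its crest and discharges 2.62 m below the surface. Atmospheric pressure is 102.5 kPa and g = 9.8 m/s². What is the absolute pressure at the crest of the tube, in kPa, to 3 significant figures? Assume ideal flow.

P_top = 54.4 kPa

Bernoulli surface→outlet gives ½v² = g·h_out, so v = √(2·9.8·2.62) = 7.17 m/s.
The bore is uniform, so the speed at the crest is the same v. Bernoulli surface→crest: P_atm = P_top + ½ρv² + ρg·h_top.
P_top = 102500 − ½·908·7.17² − 908·9.8·2.79 = 54400 Pa.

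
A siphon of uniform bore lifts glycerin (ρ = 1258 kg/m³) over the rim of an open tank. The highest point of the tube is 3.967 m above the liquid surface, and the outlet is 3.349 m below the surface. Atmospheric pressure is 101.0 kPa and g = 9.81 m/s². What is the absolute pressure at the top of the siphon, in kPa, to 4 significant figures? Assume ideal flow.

P_top ≈ 10.71 kPa

From the surface to the outlet (both open to atmosphere, surface at rest): v = √(2g·h_out) = √(2·9.81·3.349) = 8.106 m/s.
The bore is uniform, so the speed at the crest is the same v. Bernoulli surface→crest: P_atm = P_top + ½ρv² + ρg·h_top.
P_top = 101000 − ½·1258·8.106² − 1258·9.81·3.967 = 10710 Pa.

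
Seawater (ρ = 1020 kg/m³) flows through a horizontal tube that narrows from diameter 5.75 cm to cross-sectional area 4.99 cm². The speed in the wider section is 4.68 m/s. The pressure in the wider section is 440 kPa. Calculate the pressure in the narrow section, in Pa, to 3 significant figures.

149000 Pa

Mass conservation (A₁v₁ = A₂v₂) gives v₂ = 4.68 × 26.0/4.99 = 24.4 m/s.
Bernoulli (h₁ = h₂): P₁ − P₂ = ½ρ(v₂² − v₁²).
P₂ = P₁ − ½ρ(v₂² − v₁²) = 440000 − ½·1020·(24.4² − 4.68²) = 440000 − 291000 = 149000 Pa.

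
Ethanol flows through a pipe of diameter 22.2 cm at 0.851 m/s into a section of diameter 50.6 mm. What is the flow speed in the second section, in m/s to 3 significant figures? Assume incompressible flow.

The volume flow rate is constant, so v₂ = (A₁/A₂)v₁ = (387/20.1)·0.851 = 16.4 m/s.

16.4 m/s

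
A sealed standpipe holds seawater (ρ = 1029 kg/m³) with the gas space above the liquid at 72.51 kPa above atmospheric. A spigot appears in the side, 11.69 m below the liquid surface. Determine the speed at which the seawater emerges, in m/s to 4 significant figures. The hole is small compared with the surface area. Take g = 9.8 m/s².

19.24 m/s

Take point 1 at the surface (v₁ ≈ 0) and point 2 at the hole (at atmospheric pressure). Bernoulli: P₁ + ρg h = P_atm + ½ρv₂².
With P₁ − P_atm = 72510 Pa, v₂ = √(2gh + 2ΔP/ρ) = √(2·9.8·11.69 + 2·72510/1029) = 19.24 m/s.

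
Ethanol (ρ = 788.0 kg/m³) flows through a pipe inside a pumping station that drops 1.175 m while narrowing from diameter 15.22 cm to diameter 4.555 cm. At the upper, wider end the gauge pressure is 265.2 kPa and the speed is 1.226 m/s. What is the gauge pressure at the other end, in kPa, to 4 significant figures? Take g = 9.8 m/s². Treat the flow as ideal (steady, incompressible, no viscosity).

By continuity, v₂ = v₁·A₁/A₂ = 1.226·(181.9/16.30) = 13.69 m/s.
Applying Bernoulli between the two ends and solving for P₂: P₂ = P₁ + ½ρ(v₁² − v₂²) − ρgΔh.
P₂ = 265200 + ½·788.0·(1.226² − 13.69²) − 788.0·9.8·(−1.175) = 265200 + (-73230) − (-9074) = 201000 Pa.

P₂ = 201.0 kPa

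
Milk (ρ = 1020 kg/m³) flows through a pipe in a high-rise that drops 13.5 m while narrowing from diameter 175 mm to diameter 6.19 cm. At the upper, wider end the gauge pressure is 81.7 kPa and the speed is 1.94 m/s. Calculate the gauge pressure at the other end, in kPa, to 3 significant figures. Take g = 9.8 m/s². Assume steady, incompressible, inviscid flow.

The volume flow rate is constant, so v₂ = (A₁/A₂)v₁ = (241/30.1)·1.94 = 15.5 m/s.
Energy conservation along the streamline gives P₂ = P₁ − ½ρ(v₂² − v₁²) − ρg(h₂ − h₁).
P₂ = 81700 + ½·1020·(1.94² − 15.5²) − 1020·9.8·(−13.5) = 81700 + (-121000) − (-135000) = 95900 Pa.

95.9 kPa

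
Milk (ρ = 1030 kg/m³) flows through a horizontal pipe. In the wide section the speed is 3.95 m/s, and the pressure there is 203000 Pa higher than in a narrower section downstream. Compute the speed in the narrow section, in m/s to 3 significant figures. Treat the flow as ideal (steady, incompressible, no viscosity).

v₂ = 20.2 m/s

Along the level pipe P + ½ρv² is conserved, hence v₂² = v₁² + 2(P₁ − P₂)/ρ.
v₂ = √(3.95² + 2·203000/1030) = √(15.6 + 394) = 20.2 m/s.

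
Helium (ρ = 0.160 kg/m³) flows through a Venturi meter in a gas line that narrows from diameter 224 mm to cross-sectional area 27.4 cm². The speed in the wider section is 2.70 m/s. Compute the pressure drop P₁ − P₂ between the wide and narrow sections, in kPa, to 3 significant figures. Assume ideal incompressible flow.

ΔP ≈ 0.120 kPa

The volume flow rate is constant, so v₂ = (A₁/A₂)v₁ = (394/27.4)·2.70 = 38.8 m/s.
Along the horizontal streamline, P + ½ρv² is constant.
P₁ − P₂ = ½·0.160·(38.8² − 2.70²) = ½·0.160·1500 = 120 Pa.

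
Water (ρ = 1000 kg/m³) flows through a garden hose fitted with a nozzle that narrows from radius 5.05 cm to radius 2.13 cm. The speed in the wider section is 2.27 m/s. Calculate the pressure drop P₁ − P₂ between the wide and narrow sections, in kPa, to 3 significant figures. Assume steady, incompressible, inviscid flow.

The volume flow rate is constant, so v₂ = (A₁/A₂)v₁ = (80.1/14.3)·2.27 = 12.8 m/s.
Bernoulli (h₁ = h₂): P₁ − P₂ = ½ρ(v₂² − v₁²).
P₁ − P₂ = ½·1000·(12.8² − 2.27²) = ½·1000·158 = 78800 Pa.

ΔP = 78.8 kPa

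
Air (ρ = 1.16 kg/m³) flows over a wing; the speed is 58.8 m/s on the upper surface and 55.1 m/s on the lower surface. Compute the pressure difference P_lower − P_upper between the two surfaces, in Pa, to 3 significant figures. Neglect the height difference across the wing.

With negligible Δh, P + ½ρv² is constant, so P_low − P_up = ½ρ(v_up² − v_low²).
ΔP = ½·1.16·(58.8² − 55.1²) = 244 Pa.

244 Pa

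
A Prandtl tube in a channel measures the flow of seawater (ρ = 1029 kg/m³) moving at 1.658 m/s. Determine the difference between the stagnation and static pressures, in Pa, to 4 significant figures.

At the stagnation point the flow is brought to rest, so Bernoulli gives P_stag − P_static = ½ρv².
ΔP = ½·1029·1.658² = 1414 Pa.

ΔP = 1414 Pa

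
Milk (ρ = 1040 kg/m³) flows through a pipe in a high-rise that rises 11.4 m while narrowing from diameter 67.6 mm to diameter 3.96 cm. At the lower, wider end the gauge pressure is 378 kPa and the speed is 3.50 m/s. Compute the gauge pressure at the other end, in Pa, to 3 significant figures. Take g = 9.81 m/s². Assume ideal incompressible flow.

P₂ = 214000 Pa

By continuity, v₂ = v₁·A₁/A₂ = 3.50·(35.9/12.3) = 10.2 m/s.
Bernoulli: P₁ + ½ρv₁² + ρg h₁ = P₂ + ½ρv₂² + ρg h₂, so P₂ = P₁ + ½ρ(v₁² − v₂²) − ρg(h₂ − h₁).
P₂ = 378000 + ½·1040·(3.50² − 10.2²) − 1040·9.81·(+11.4) = 378000 + (-47700) − (116000) = 214000 Pa.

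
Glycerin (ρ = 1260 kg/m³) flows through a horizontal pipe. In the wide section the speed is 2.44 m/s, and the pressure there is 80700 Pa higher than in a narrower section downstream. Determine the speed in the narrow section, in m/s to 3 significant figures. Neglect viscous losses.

v₂ ≈ 11.6 m/s

Along the level pipe P + ½ρv² is conserved, hence v₂² = v₁² + 2(P₁ − P₂)/ρ.
v₂ = √(2.44² + 2·80700/1260) = √(5.95 + 128) = 11.6 m/s.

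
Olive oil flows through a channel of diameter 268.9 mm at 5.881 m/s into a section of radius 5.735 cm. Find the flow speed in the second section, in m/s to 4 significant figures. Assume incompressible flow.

v₂ ≈ 32.32 m/s

Mass conservation (A₁v₁ = A₂v₂) gives v₂ = 5.881 × 567.9/103.3 = 32.32 m/s.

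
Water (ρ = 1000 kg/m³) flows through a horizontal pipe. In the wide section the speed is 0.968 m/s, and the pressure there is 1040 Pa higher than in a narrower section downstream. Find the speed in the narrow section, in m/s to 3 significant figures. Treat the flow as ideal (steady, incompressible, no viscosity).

Horizontal Bernoulli: P₁ + ½ρv₁² = P₂ + ½ρv₂², so v₂² = v₁² + 2(P₁ − P₂)/ρ.
v₂ = √(0.968² + 2·1040/1000) = √(0.937 + 2.08) = 1.74 m/s.

v₂ ≈ 1.74 m/s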